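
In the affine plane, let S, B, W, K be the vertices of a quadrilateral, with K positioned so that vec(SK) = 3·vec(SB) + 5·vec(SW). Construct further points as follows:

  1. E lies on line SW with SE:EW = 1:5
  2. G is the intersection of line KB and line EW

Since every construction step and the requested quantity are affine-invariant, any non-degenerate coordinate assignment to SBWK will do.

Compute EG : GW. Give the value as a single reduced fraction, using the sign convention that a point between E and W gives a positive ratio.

Work in coordinates with S = (0, 0), B = (1, 0), W = (0, 1), K = (3, 5).
1. E lies on line SW with SE:EW = 1:5 ⇒ E = (0, 1/6)
2. G is the intersection of line KB and line EW ⇒ G = (0, -5/2)
G = E + t·(W−E) with t = -16/5, so EG:GW = t:(1−t) = -16/5:21/5

EG:GW = -16/21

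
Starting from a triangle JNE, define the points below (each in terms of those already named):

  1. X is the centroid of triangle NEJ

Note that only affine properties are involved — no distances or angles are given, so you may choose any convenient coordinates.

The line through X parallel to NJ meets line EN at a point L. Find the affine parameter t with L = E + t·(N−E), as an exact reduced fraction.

t = 2/3

Choose coordinates J = (0, 0), N = (1, 0), E = (0, 1).
1. X is the centroid of triangle NEJ ⇒ X = (1/3, 1/3)
through X parallel to NJ: direction (-1, 0); meets EN at L = (2/3, 1/3)
L = E + t·(N−E) with t = 2/3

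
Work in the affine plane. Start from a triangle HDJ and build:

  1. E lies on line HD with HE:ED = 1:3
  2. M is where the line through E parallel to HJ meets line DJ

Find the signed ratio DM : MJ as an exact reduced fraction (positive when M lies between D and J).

DM:MJ = 3

Work in coordinates with H = (0, 0), D = (1, 0), J = (0, 1).
1. E lies on line HD with HE:ED = 1:3 ⇒ E = (1/4, 0)
2. M is where the line through E parallel to HJ meets line DJ ⇒ M = (1/4, 3/4)
M = D + t·(J−D) with t = 3/4, so DM:MJ = t:(1−t) = 3/4:1/4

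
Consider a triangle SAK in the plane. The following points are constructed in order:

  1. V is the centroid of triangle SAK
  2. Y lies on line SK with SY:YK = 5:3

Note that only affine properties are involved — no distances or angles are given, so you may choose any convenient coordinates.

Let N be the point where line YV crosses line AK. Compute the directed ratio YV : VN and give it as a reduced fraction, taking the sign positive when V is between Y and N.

Work in coordinates with S = (0, 0), A = (1, 0), K = (0, 1).
1. V is the centroid of triangle SAK ⇒ V = (1/3, 1/3)
2. Y lies on line SK with SY:YK = 5:3 ⇒ Y = (0, 5/8)
line YV meets AK at N = (3, -2)
V = Y + t·(N−Y) with t = 1/9, so YV:VN = 1/9:8/9

YV:VN = 1/8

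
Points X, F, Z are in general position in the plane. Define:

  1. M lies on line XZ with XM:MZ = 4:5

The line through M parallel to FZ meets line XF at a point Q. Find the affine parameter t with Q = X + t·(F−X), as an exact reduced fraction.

t = 4/9

Work in coordinates with X = (0, 0), F = (1, 0), Z = (0, 1).
1. M lies on line XZ with XM:MZ = 4:5 ⇒ M = (0, 4/9)
through M parallel to FZ: direction (-1, 1); meets XF at Q = (4/9, 0)
Q = X + t·(F−X) with t = 4/9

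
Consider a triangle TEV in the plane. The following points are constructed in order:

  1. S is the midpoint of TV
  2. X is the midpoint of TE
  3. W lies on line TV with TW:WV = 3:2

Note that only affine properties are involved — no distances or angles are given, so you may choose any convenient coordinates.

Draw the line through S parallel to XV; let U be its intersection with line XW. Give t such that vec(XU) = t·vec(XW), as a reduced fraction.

Assign T = (0, 0), E = (1, 0), V = (0, 1) — the answer is frame-independent, so this choice is without loss of generality.
1. S is the midpoint of TV ⇒ S = (0, 1/2)
2. X is the midpoint of TE ⇒ X = (1/2, 0)
3. W lies on line TV with TW:WV = 3:2 ⇒ W = (0, 3/5)
through S parallel to XV: direction (-1/2, 1); meets XW at U = (-1/8, 3/4)
U = X + t·(W−X) with t = 5/4

t = 5/4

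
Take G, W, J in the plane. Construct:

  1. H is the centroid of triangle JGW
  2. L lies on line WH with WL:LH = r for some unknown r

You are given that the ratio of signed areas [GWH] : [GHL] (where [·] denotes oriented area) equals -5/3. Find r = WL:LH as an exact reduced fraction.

Assign G = (0, 0), W = (1, 0), J = (0, 1) — the answer is frame-independent, so this choice is without loss of generality.
1. H is the centroid of triangle JGW ⇒ H = (1/3, 1/3)
2. With WL:LH = r, write λ = r/(r+1) so L = W + λ·(H−W); L is affine-linear in λ
Every point depending on L is an affine combination of L and λ-independent points, so each such coordinate is linear in λ; the λ² term in each signed area is a multiple of (H−W)×(H−W) = 0, so 2·[GWH] and 2·[GHL] are each linear in λ. Evaluating at λ=0 and λ=1:
  2·[GWH] = 1/3,   2·[GHL] = 1/3·λ − 1/3
So [GWH]:[GHL] = (1/3) / (1/3·λ − 1/3). Setting this equal to -5/3:
  1/3 = -5/3·(1/3·λ − 1/3)  ⇒  λ = 2/5
Then r = λ/(1−λ) = (2/5)/(3/5) = 2/3. Check: with r = 2/3, L = (11/15, 2/15) and [GWH]:[GHL] = -5/3 as required.

r = 2/3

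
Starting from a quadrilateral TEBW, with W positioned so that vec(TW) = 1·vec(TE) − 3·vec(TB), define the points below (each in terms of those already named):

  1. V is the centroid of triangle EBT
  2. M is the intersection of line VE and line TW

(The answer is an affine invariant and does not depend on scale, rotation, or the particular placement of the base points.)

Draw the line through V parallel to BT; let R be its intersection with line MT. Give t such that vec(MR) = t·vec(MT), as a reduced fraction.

Choose coordinates T = (0, 0), E = (1, 0), B = (0, 1), W = (1, -3).
1. V is the centroid of triangle EBT ⇒ V = (1/3, 1/3)
2. M is the intersection of line VE and line TW ⇒ M = (-1/5, 3/5)
through V parallel to BT: direction (0, -1); meets MT at R = (1/3, -1)
R = M + t·(T−M) with t = 8/3

t = 8/3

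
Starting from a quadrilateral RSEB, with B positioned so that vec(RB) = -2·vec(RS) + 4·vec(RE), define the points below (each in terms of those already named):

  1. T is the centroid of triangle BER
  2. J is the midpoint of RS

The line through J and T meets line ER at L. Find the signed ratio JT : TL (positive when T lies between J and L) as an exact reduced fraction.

Set R = (0, 0), S = (1, 0), E = (0, 1), B = (-2, 4); any affine frame gives the same invariant.
1. T is the centroid of triangle BER ⇒ T = (-2/3, 5/3)
2. J is the midpoint of RS ⇒ J = (1/2, 0)
line JT meets ER at L = (0, 5/7)
T = J + t·(L−J) with t = 7/3, so JT:TL = 7/3:-4/3

JT:TL = -7/4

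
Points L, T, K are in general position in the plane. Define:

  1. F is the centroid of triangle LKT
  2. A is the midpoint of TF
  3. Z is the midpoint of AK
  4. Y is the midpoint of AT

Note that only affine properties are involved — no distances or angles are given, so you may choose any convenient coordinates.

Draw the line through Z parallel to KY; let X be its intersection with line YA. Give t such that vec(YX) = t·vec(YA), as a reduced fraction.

t = 1/2

Set L = (0, 0), T = (1, 0), K = (0, 1); any affine frame gives the same invariant.
1. F is the centroid of triangle LKT ⇒ F = (1/3, 1/3)
2. A is the midpoint of TF ⇒ A = (2/3, 1/6)
3. Z is the midpoint of AK ⇒ Z = (1/3, 7/12)
4. Y is the midpoint of AT ⇒ Y = (5/6, 1/12)
through Z parallel to KY: direction (5/6, -11/12); meets YA at X = (3/4, 1/8)
X = Y + t·(A−Y) with t = 1/2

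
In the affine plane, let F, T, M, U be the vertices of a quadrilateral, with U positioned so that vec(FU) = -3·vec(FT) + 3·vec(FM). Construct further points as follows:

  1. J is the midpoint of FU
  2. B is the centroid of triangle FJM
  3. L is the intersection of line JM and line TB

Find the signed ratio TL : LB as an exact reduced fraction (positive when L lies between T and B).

Work in coordinates with F = (0, 0), T = (1, 0), M = (0, 1), U = (-3, 3).
1. J is the midpoint of FU ⇒ J = (-3/2, 3/2)
2. B is the centroid of triangle FJM ⇒ B = (-1/2, 5/6)
3. L is the intersection of line JM and line TB ⇒ L = (-2, 5/3)
L = T + t·(B−T) with t = 2, so TL:LB = t:(1−t) = 2:-1

TL:LB = -2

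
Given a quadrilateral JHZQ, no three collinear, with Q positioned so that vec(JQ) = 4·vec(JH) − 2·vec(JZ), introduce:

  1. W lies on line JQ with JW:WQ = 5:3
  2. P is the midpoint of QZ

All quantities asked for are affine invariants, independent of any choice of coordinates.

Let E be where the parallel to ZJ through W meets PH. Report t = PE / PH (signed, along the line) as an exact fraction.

Choose coordinates J = (0, 0), H = (1, 0), Z = (0, 1), Q = (4, -2).
1. W lies on line JQ with JW:WQ = 5:3 ⇒ W = (5/2, -5/4)
2. P is the midpoint of QZ ⇒ P = (2, -1/2)
through W parallel to ZJ: direction (0, -1); meets PH at E = (5/2, -3/4)
E = P + t·(H−P) with t = -1/2

t = -1/2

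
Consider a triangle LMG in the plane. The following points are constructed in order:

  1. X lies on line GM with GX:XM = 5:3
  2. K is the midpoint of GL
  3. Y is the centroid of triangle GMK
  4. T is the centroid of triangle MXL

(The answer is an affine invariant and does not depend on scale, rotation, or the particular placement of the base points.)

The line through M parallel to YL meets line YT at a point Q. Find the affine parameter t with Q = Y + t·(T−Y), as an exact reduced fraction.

Assign L = (0, 0), M = (1, 0), G = (0, 1) — the answer is frame-independent, so this choice is without loss of generality.
1. X lies on line GM with GX:XM = 5:3 ⇒ X = (5/8, 3/8)
2. K is the midpoint of GL ⇒ K = (0, 1/2)
3. Y is the centroid of triangle GMK ⇒ Y = (1/3, 1/2)
4. T is the centroid of triangle MXL ⇒ T = (13/24, 1/8)
through M parallel to YL: direction (-1/3, -1/2); meets YT at Q = (26/33, -7/22)
Q = Y + t·(T−Y) with t = 24/11

t = 24/11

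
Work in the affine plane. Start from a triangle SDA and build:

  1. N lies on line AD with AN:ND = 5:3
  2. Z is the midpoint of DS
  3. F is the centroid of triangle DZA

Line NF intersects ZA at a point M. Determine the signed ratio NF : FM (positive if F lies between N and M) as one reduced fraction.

Choose coordinates S = (0, 0), D = (1, 0), A = (0, 1).
1. N lies on line AD with AN:ND = 5:3 ⇒ N = (5/8, 3/8)
2. Z is the midpoint of DS ⇒ Z = (1/2, 0)
3. F is the centroid of triangle DZA ⇒ F = (1/2, 1/3)
line NF meets ZA at M = (5/14, 2/7)
F = N + t·(M−N) with t = 7/15, so NF:FM = 7/15:8/15

NF:FM = 7/8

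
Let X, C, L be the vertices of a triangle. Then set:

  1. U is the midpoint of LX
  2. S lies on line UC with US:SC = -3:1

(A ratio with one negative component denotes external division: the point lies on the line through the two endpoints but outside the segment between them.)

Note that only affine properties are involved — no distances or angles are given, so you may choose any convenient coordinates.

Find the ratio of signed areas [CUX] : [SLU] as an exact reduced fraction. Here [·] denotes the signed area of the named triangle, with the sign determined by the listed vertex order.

Set X = (0, 0), C = (1, 0), L = (0, 1); any affine frame gives the same invariant.
1. U is the midpoint of LX ⇒ U = (0, 1/2)
2. S lies on line UC with US:SC = -3:1 ⇒ S = (3/2, -1/4)
2·[CUX] = 1/2, 2·[SLU] = 3/4
[CUX]:[SLU] = 1/2:3/4 = 2/3

[CUX]:[SLU] = 2/3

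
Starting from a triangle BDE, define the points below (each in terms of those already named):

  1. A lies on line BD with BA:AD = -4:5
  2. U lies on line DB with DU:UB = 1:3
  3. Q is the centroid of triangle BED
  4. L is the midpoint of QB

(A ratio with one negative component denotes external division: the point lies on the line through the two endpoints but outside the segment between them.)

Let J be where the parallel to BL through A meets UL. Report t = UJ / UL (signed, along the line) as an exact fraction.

Work in coordinates with B = (0, 0), D = (1, 0), E = (0, 1).
1. A lies on line BD with BA:AD = -4:5 ⇒ A = (-4, 0)
2. U lies on line DB with DU:UB = 1:3 ⇒ U = (3/4, 0)
3. Q is the centroid of triangle BED ⇒ Q = (1/3, 1/3)
4. L is the midpoint of QB ⇒ L = (1/6, 1/6)
through A parallel to BL: direction (1/6, 1/6); meets UL at J = (-53/18, 19/18)
J = U + t·(L−U) with t = 19/3

t = 19/3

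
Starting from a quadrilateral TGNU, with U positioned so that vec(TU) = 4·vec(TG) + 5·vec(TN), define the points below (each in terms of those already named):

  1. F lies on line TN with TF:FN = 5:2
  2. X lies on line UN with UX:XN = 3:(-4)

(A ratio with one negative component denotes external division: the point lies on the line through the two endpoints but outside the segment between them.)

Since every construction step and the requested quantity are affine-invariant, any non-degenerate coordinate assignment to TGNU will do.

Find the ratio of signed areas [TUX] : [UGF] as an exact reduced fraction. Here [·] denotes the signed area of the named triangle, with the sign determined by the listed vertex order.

Set T = (0, 0), G = (1, 0), N = (0, 1), U = (4, 5); any affine frame gives the same invariant.
1. F lies on line TN with TF:FN = 5:2 ⇒ F = (0, 5/7)
2. X lies on line UN with UX:XN = 3:(-4) ⇒ X = (16, 17)
2·[TUX] = -12, 2·[UGF] = -50/7
[TUX]:[UGF] = -12:-50/7 = 42/25

[TUX]:[UGF] = 42/25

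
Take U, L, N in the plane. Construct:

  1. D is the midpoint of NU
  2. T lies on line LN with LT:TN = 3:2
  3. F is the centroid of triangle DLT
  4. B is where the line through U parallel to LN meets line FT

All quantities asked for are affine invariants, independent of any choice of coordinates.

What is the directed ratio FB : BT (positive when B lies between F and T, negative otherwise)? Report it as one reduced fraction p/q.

Set U = (0, 0), L = (1, 0), N = (0, 1); any affine frame gives the same invariant.
1. D is the midpoint of NU ⇒ D = (0, 1/2)
2. T lies on line LN with LT:TN = 3:2 ⇒ T = (2/5, 3/5)
3. F is the centroid of triangle DLT ⇒ F = (7/15, 11/30)
4. B is where the line through U parallel to LN meets line FT ⇒ B = (4/5, -4/5)
B = F + t·(T−F) with t = -5, so FB:BT = t:(1−t) = -5:6

FB:BT = -5/6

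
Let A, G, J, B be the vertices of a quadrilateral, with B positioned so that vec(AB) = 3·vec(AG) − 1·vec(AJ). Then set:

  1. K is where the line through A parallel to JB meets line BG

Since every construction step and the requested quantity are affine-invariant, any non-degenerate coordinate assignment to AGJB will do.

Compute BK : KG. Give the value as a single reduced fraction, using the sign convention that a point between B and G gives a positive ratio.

Work in coordinates with A = (0, 0), G = (1, 0), J = (0, 1), B = (3, -1).
1. K is where the line through A parallel to JB meets line BG ⇒ K = (-3, 2)
K = B + t·(G−B) with t = 3, so BK:KG = t:(1−t) = 3:-2

BK:KG = -3/2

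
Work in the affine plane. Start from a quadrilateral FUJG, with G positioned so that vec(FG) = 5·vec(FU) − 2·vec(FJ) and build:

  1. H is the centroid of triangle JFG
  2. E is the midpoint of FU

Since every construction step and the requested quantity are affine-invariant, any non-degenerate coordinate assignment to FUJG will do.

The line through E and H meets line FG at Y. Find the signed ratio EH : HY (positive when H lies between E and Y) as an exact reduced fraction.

EH:HY = -2/5

Assign F = (0, 0), U = (1, 0), J = (0, 1), G = (5, -2) — the answer is frame-independent, so this choice is without loss of generality.
1. H is the centroid of triangle JFG ⇒ H = (5/3, -1/3)
2. E is the midpoint of FU ⇒ E = (1/2, 0)
line EH meets FG at Y = (-5/4, 1/2)
H = E + t·(Y−E) with t = -2/3, so EH:HY = -2/3:5/3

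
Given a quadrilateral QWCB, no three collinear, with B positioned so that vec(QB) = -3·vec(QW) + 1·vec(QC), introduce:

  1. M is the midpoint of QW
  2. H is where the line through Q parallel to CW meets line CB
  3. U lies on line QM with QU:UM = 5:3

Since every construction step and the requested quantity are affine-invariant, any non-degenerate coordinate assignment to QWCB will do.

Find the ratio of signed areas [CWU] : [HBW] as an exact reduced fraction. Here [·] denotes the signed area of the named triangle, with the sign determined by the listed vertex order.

Assign Q = (0, 0), W = (1, 0), C = (0, 1), B = (-3, 1) — the answer is frame-independent, so this choice is without loss of generality.
1. M is the midpoint of QW ⇒ M = (1/2, 0)
2. H is where the line through Q parallel to CW meets line CB ⇒ H = (-1, 1)
3. U lies on line QM with QU:UM = 5:3 ⇒ U = (5/16, 0)
2·[CWU] = -11/16, 2·[HBW] = 2
[CWU]:[HBW] = -11/16:2 = -11/32

[CWU]:[HBW] = -11/32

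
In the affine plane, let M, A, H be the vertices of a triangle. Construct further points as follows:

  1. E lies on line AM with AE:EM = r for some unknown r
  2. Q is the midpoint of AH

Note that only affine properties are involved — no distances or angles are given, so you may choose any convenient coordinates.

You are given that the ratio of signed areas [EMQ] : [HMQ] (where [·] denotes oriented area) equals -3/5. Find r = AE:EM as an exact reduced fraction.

r = 2/3

Set M = (0, 0), A = (1, 0), H = (0, 1); any affine frame gives the same invariant.
1. With AE:EM = r, write λ = r/(r+1) so E = A + λ·(M−A); E is affine-linear in λ
2. Q is the midpoint of AH ⇒ Q = (1/2, 1/2)
Every point depending on E is an affine combination of E and λ-independent points, so each such coordinate is linear in λ; the λ² term in each signed area is a multiple of (M−A)×(M−A) = 0, so 2·[EMQ] and 2·[HMQ] are each linear in λ. Evaluating at λ=0 and λ=1:
  2·[EMQ] = 1/2·λ − 1/2,   2·[HMQ] = 1/2
So [EMQ]:[HMQ] = (1/2·λ − 1/2) / (1/2). Setting this equal to -3/5:
  1/2·λ − 1/2 = -3/5·(1/2)  ⇒  λ = 2/5
Then r = λ/(1−λ) = (2/5)/(3/5) = 2/3. Check: with r = 2/3, E = (3/5, 0) and [EMQ]:[HMQ] = -3/5 as required.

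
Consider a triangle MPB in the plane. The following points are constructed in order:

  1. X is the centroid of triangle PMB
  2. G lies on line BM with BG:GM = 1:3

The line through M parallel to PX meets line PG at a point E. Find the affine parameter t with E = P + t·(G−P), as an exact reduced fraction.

Set M = (0, 0), P = (1, 0), B = (0, 1); any affine frame gives the same invariant.
1. X is the centroid of triangle PMB ⇒ X = (1/3, 1/3)
2. G lies on line BM with BG:GM = 1:3 ⇒ G = (0, 3/4)
through M parallel to PX: direction (-2/3, 1/3); meets PG at E = (3, -3/2)
E = P + t·(G−P) with t = -2

t = -2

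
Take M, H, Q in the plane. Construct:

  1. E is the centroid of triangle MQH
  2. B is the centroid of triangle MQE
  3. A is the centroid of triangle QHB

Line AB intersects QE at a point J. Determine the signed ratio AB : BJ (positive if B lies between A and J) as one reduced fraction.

Assign M = (0, 0), H = (1, 0), Q = (0, 1) — the answer is frame-independent, so this choice is without loss of generality.
1. E is the centroid of triangle MQH ⇒ E = (1/3, 1/3)
2. B is the centroid of triangle MQE ⇒ B = (1/9, 4/9)
3. A is the centroid of triangle QHB ⇒ A = (10/27, 13/27)
line AB meets QE at J = (4/15, 7/15)
B = A + t·(J−A) with t = 5/2, so AB:BJ = 5/2:-3/2

AB:BJ = -5/3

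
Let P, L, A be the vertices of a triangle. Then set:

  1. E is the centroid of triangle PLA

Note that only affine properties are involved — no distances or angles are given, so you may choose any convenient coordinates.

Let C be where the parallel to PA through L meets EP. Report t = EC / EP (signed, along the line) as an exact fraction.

Assign P = (0, 0), L = (1, 0), A = (0, 1) — the answer is frame-independent, so this choice is without loss of generality.
1. E is the centroid of triangle PLA ⇒ E = (1/3, 1/3)
through L parallel to PA: direction (0, 1); meets EP at C = (1, 1)
C = E + t·(P−E) with t = -2

t = -2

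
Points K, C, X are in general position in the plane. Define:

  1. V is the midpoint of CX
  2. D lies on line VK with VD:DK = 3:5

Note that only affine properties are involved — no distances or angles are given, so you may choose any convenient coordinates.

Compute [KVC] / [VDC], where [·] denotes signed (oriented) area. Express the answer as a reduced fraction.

[KVC]:[VDC] = -8/3

Choose coordinates K = (0, 0), C = (1, 0), X = (0, 1).
1. V is the midpoint of CX ⇒ V = (1/2, 1/2)
2. D lies on line VK with VD:DK = 3:5 ⇒ D = (5/16, 5/16)
2·[KVC] = -1/2, 2·[VDC] = 3/16
[KVC]:[VDC] = -1/2:3/16 = -8/3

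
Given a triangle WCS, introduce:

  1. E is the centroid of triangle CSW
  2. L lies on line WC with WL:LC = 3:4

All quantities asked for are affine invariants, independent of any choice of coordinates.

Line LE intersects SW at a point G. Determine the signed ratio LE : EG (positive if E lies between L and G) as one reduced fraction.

LE:EG = 2/7

Choose coordinates W = (0, 0), C = (1, 0), S = (0, 1).
1. E is the centroid of triangle CSW ⇒ E = (1/3, 1/3)
2. L lies on line WC with WL:LC = 3:4 ⇒ L = (3/7, 0)
line LE meets SW at G = (0, 3/2)
E = L + t·(G−L) with t = 2/9, so LE:EG = 2/9:7/9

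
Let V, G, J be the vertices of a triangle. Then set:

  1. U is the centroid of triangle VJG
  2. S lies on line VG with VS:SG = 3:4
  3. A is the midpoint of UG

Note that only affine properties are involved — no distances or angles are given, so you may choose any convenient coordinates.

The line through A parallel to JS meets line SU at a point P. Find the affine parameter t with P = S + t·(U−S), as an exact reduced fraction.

t = 13/2

Set V = (0, 0), G = (1, 0), J = (0, 1); any affine frame gives the same invariant.
1. U is the centroid of triangle VJG ⇒ U = (1/3, 1/3)
2. S lies on line VG with VS:SG = 3:4 ⇒ S = (3/7, 0)
3. A is the midpoint of UG ⇒ A = (2/3, 1/6)
through A parallel to JS: direction (3/7, -1); meets SU at P = (-4/21, 13/6)
P = S + t·(U−S) with t = 13/2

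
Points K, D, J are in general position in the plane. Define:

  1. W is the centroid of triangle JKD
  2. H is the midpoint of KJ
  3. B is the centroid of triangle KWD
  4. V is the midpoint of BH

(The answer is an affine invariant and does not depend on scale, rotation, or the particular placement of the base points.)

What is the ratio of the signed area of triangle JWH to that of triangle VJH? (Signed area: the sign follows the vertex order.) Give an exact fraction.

Choose coordinates K = (0, 0), D = (1, 0), J = (0, 1).
1. W is the centroid of triangle JKD ⇒ W = (1/3, 1/3)
2. H is the midpoint of KJ ⇒ H = (0, 1/2)
3. B is the centroid of triangle KWD ⇒ B = (4/9, 1/9)
4. V is the midpoint of BH ⇒ V = (2/9, 11/36)
2·[JWH] = -1/6, 2·[VJH] = 1/9
[JWH]:[VJH] = -1/6:1/9 = -3/2

[JWH]:[VJH] = -3/2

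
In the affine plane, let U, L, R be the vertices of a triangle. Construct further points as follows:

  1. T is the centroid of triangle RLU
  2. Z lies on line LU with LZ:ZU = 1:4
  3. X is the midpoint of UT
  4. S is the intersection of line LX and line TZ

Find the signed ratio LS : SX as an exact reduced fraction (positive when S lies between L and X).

LS:SX = 1/2

Set U = (0, 0), L = (1, 0), R = (0, 1); any affine frame gives the same invariant.
1. T is the centroid of triangle RLU ⇒ T = (1/3, 1/3)
2. Z lies on line LU with LZ:ZU = 1:4 ⇒ Z = (4/5, 0)
3. X is the midpoint of UT ⇒ X = (1/6, 1/6)
4. S is the intersection of line LX and line TZ ⇒ S = (13/18, 1/18)
S = L + t·(X−L) with t = 1/3, so LS:SX = t:(1−t) = 1/3:2/3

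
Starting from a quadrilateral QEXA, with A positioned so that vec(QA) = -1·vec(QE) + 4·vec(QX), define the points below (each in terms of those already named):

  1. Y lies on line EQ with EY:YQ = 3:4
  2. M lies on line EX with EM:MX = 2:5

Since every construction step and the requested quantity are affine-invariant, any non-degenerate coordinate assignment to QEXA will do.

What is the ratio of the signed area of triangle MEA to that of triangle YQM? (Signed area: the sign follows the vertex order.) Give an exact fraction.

[MEA]:[YQM] = -7/2

Work in coordinates with Q = (0, 0), E = (1, 0), X = (0, 1), A = (-1, 4).
1. Y lies on line EQ with EY:YQ = 3:4 ⇒ Y = (4/7, 0)
2. M lies on line EX with EM:MX = 2:5 ⇒ M = (5/7, 2/7)
2·[MEA] = 4/7, 2·[YQM] = -8/49
[MEA]:[YQM] = 4/7:-8/49 = -7/2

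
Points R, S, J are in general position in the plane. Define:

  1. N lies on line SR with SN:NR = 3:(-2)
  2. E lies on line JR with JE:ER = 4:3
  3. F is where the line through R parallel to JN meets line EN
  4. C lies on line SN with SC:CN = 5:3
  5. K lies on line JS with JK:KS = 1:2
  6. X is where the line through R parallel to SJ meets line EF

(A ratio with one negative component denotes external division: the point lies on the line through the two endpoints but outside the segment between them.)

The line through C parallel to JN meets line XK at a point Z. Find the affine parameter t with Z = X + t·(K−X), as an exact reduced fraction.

t = 25/8

Assign R = (0, 0), S = (1, 0), J = (0, 1) — the answer is frame-independent, so this choice is without loss of generality.
1. N lies on line SR with SN:NR = 3:(-2) ⇒ N = (-2, 0)
2. E lies on line JR with JE:ER = 4:3 ⇒ E = (0, 3/7)
3. F is where the line through R parallel to JN meets line EN ⇒ F = (3/2, 3/4)
4. C lies on line SN with SC:CN = 5:3 ⇒ C = (-7/8, 0)
5. K lies on line JS with JK:KS = 1:2 ⇒ K = (1/3, 2/3)
6. X is where the line through R parallel to SJ meets line EF ⇒ X = (-6/17, 6/17)
through C parallel to JN: direction (-2, -1); meets XK at Z = (43/24, 4/3)
Z = X + t·(K−X) with t = 25/8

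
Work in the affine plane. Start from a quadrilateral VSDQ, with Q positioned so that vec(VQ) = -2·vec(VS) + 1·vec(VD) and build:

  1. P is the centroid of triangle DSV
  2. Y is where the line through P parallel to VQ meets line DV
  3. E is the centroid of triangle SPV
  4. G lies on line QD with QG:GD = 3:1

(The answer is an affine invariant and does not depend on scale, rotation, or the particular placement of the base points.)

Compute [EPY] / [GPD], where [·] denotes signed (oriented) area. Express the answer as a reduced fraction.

[EPY]:[GPD] = 1/6

Work in coordinates with V = (0, 0), S = (1, 0), D = (0, 1), Q = (-2, 1).
1. P is the centroid of triangle DSV ⇒ P = (1/3, 1/3)
2. Y is where the line through P parallel to VQ meets line DV ⇒ Y = (0, 1/2)
3. E is the centroid of triangle SPV ⇒ E = (4/9, 1/9)
4. G lies on line QD with QG:GD = 3:1 ⇒ G = (-1/2, 1)
2·[EPY] = 1/18, 2·[GPD] = 1/3
[EPY]:[GPD] = 1/18:1/3 = 1/6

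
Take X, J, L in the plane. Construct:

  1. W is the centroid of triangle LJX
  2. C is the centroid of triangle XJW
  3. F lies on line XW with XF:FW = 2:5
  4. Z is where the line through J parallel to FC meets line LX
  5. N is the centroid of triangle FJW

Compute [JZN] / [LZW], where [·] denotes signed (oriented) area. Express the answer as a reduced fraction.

[JZN]:[LZW] = -11/23

Set X = (0, 0), J = (1, 0), L = (0, 1); any affine frame gives the same invariant.
1. W is the centroid of triangle LJX ⇒ W = (1/3, 1/3)
2. C is the centroid of triangle XJW ⇒ C = (4/9, 1/9)
3. F lies on line XW with XF:FW = 2:5 ⇒ F = (2/21, 2/21)
4. Z is where the line through J parallel to FC meets line LX ⇒ Z = (0, -1/22)
5. N is the centroid of triangle FJW ⇒ N = (10/21, 1/7)
2·[JZN] = -1/6, 2·[LZW] = 23/66
[JZN]:[LZW] = -1/6:23/66 = -11/23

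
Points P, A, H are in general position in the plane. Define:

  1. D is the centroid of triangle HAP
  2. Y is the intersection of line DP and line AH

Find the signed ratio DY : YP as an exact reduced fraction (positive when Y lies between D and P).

DY:YP = -1/3

Set P = (0, 0), A = (1, 0), H = (0, 1); any affine frame gives the same invariant.
1. D is the centroid of triangle HAP ⇒ D = (1/3, 1/3)
2. Y is the intersection of line DP and line AH ⇒ Y = (1/2, 1/2)
Y = D + t·(P−D) with t = -1/2, so DY:YP = t:(1−t) = -1/2:3/2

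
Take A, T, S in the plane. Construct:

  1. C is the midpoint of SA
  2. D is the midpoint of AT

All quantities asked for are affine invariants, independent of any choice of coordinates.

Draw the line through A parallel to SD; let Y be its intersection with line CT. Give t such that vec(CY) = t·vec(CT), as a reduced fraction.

t = -1/3

Set A = (0, 0), T = (1, 0), S = (0, 1); any affine frame gives the same invariant.
1. C is the midpoint of SA ⇒ C = (0, 1/2)
2. D is the midpoint of AT ⇒ D = (1/2, 0)
through A parallel to SD: direction (1/2, -1); meets CT at Y = (-1/3, 2/3)
Y = C + t·(T−C) with t = -1/3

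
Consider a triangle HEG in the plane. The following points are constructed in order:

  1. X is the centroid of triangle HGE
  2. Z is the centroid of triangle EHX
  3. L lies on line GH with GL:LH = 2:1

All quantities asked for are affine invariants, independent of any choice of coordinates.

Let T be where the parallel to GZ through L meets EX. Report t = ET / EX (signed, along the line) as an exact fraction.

Assign H = (0, 0), E = (1, 0), G = (0, 1) — the answer is frame-independent, so this choice is without loss of generality.
1. X is the centroid of triangle HGE ⇒ X = (1/3, 1/3)
2. Z is the centroid of triangle EHX ⇒ Z = (4/9, 1/9)
3. L lies on line GH with GL:LH = 2:1 ⇒ L = (0, 1/3)
through L parallel to GZ: direction (4/9, -8/9); meets EX at T = (-1/9, 5/9)
T = E + t·(X−E) with t = 5/3

t = 5/3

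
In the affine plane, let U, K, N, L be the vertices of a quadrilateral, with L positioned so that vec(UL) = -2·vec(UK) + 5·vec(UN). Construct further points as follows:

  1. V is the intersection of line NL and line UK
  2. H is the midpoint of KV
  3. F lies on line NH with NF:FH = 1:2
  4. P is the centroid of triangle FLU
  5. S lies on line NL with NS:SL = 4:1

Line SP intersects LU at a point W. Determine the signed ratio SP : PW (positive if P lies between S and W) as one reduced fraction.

Choose coordinates U = (0, 0), K = (1, 0), N = (0, 1), L = (-2, 5).
1. V is the intersection of line NL and line UK ⇒ V = (1/2, 0)
2. H is the midpoint of KV ⇒ H = (3/4, 0)
3. F lies on line NH with NF:FH = 1:2 ⇒ F = (1/4, 2/3)
4. P is the centroid of triangle FLU ⇒ P = (-7/12, 17/9)
5. S lies on line NL with NS:SL = 4:1 ⇒ S = (-8/5, 21/5)
line SP meets LU at W = (-206/83, 515/83)
P = S + t·(W−S) with t = -83/72, so SP:PW = -83/72:155/72

SP:PW = -83/155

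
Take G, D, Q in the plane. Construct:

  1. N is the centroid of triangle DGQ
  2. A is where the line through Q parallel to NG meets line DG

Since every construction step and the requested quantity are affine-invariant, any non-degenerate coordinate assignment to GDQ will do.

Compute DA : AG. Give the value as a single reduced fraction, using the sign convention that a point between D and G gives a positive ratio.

Set G = (0, 0), D = (1, 0), Q = (0, 1); any affine frame gives the same invariant.
1. N is the centroid of triangle DGQ ⇒ N = (1/3, 1/3)
2. A is where the line through Q parallel to NG meets line DG ⇒ A = (-1, 0)
A = D + t·(G−D) with t = 2, so DA:AG = t:(1−t) = 2:-1

DA:AG = -2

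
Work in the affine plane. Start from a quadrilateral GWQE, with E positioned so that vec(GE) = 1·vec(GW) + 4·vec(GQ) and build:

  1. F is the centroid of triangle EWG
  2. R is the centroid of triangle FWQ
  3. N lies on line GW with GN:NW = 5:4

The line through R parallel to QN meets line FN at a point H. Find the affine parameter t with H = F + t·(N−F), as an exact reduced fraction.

Work in coordinates with G = (0, 0), W = (1, 0), Q = (0, 1), E = (1, 4).
1. F is the centroid of triangle EWG ⇒ F = (2/3, 4/3)
2. R is the centroid of triangle FWQ ⇒ R = (5/9, 7/9)
3. N lies on line GW with GN:NW = 5:4 ⇒ N = (5/9, 0)
through R parallel to QN: direction (5/9, -1); meets FN at H = (380/621, 140/207)
H = F + t·(N−F) with t = 34/69

t = 34/69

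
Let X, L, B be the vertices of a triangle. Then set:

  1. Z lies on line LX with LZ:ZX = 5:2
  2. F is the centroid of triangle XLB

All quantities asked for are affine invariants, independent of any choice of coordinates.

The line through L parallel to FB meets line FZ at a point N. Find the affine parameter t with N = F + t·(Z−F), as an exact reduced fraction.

Work in coordinates with X = (0, 0), L = (1, 0), B = (0, 1).
1. Z lies on line LX with LZ:ZX = 5:2 ⇒ Z = (2/7, 0)
2. F is the centroid of triangle XLB ⇒ F = (1/3, 1/3)
through L parallel to FB: direction (-1/3, 2/3); meets FZ at N = (4/9, 10/9)
N = F + t·(Z−F) with t = -7/3

t = -7/3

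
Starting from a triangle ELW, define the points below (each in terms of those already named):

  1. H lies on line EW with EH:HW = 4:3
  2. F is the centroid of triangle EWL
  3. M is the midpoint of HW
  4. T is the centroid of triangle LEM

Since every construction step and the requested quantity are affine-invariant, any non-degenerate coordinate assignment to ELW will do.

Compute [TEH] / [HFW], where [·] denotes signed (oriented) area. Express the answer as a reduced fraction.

[TEH]:[HFW] = -4/3

Assign E = (0, 0), L = (1, 0), W = (0, 1) — the answer is frame-independent, so this choice is without loss of generality.
1. H lies on line EW with EH:HW = 4:3 ⇒ H = (0, 4/7)
2. F is the centroid of triangle EWL ⇒ F = (1/3, 1/3)
3. M is the midpoint of HW ⇒ M = (0, 11/14)
4. T is the centroid of triangle LEM ⇒ T = (1/3, 11/42)
2·[TEH] = -4/21, 2·[HFW] = 1/7
[TEH]:[HFW] = -4/21:1/7 = -4/3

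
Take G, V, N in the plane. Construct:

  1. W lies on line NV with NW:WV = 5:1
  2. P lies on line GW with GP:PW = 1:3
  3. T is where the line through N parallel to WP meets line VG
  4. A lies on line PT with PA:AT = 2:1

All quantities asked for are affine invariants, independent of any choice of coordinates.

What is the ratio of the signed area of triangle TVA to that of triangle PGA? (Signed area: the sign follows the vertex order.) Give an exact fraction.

Assign G = (0, 0), V = (1, 0), N = (0, 1) — the answer is frame-independent, so this choice is without loss of generality.
1. W lies on line NV with NW:WV = 5:1 ⇒ W = (5/6, 1/6)
2. P lies on line GW with GP:PW = 1:3 ⇒ P = (5/24, 1/24)
3. T is where the line through N parallel to WP meets line VG ⇒ T = (-5, 0)
4. A lies on line PT with PA:AT = 2:1 ⇒ A = (-235/72, 1/72)
2·[TVA] = 1/12, 2·[PGA] = -5/36
[TVA]:[PGA] = 1/12:-5/36 = -3/5

[TVA]:[PGA] = -3/5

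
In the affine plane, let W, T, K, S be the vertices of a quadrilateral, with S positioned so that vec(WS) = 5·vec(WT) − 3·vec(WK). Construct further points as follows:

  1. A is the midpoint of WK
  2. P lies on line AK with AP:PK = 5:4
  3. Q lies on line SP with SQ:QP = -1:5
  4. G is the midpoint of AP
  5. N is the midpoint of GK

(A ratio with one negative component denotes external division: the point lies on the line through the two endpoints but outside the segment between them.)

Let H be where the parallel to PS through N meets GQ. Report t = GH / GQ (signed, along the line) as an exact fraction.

t = 13/10

Choose coordinates W = (0, 0), T = (1, 0), K = (0, 1), S = (5, -3).
1. A is the midpoint of WK ⇒ A = (0, 1/2)
2. P lies on line AK with AP:PK = 5:4 ⇒ P = (0, 7/9)
3. Q lies on line SP with SQ:QP = -1:5 ⇒ Q = (25/4, -71/18)
4. G is the midpoint of AP ⇒ G = (0, 23/36)
5. N is the midpoint of GK ⇒ N = (0, 59/72)
through N parallel to PS: direction (5, -34/9); meets GQ at H = (65/8, -383/72)
H = G + t·(Q−G) with t = 13/10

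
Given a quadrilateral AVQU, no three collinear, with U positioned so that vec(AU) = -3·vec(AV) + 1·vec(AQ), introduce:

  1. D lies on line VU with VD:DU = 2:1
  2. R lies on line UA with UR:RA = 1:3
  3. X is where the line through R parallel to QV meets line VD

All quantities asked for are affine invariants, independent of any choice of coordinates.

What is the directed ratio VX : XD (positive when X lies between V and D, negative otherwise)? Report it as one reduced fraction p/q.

Set A = (0, 0), V = (1, 0), Q = (0, 1), U = (-3, 1); any affine frame gives the same invariant.
1. D lies on line VU with VD:DU = 2:1 ⇒ D = (-5/3, 2/3)
2. R lies on line UA with UR:RA = 1:3 ⇒ R = (-9/4, 3/4)
3. X is where the line through R parallel to QV meets line VD ⇒ X = (-7/3, 5/6)
X = V + t·(D−V) with t = 5/4, so VX:XD = t:(1−t) = 5/4:-1/4

VX:XD = -5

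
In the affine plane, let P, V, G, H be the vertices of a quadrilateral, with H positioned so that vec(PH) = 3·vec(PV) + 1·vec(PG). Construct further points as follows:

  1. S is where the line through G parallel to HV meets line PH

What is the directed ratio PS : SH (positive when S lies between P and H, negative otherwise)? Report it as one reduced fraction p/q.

Choose coordinates P = (0, 0), V = (1, 0), G = (0, 1), H = (3, 1).
1. S is where the line through G parallel to HV meets line PH ⇒ S = (-6, -2)
S = P + t·(H−P) with t = -2, so PS:SH = t:(1−t) = -2:3

PS:SH = -2/3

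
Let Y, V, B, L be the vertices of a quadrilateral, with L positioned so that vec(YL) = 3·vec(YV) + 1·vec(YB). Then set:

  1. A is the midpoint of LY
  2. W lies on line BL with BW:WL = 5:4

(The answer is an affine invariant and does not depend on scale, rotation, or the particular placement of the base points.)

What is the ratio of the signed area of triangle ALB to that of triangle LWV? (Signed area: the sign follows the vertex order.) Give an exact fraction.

Work in coordinates with Y = (0, 0), V = (1, 0), B = (0, 1), L = (3, 1).
1. A is the midpoint of LY ⇒ A = (3/2, 1/2)
2. W lies on line BL with BW:WL = 5:4 ⇒ W = (5/3, 1)
2·[ALB] = 3/2, 2·[LWV] = 4/3
[ALB]:[LWV] = 3/2:4/3 = 9/8

[ALB]:[LWV] = 9/8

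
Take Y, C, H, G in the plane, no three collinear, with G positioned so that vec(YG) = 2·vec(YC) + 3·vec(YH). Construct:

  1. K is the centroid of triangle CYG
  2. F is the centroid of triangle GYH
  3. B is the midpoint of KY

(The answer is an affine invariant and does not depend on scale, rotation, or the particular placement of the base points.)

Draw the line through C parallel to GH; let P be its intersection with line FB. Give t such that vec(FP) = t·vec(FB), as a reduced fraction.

Assign Y = (0, 0), C = (1, 0), H = (0, 1), G = (2, 3) — the answer is frame-independent, so this choice is without loss of generality.
1. K is the centroid of triangle CYG ⇒ K = (1, 1)
2. F is the centroid of triangle GYH ⇒ F = (2/3, 4/3)
3. B is the midpoint of KY ⇒ B = (1/2, 1/2)
through C parallel to GH: direction (-2, -2); meets FB at P = (1/4, -3/4)
P = F + t·(B−F) with t = 5/2

t = 5/2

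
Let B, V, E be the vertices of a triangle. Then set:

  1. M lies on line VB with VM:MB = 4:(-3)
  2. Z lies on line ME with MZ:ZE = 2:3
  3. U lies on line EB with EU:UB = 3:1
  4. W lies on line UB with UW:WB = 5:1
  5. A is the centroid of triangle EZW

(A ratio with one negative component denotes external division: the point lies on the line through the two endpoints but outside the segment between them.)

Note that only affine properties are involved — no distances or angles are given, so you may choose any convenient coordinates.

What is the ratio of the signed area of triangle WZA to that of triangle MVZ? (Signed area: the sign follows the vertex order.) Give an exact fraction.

Set B = (0, 0), V = (1, 0), E = (0, 1); any affine frame gives the same invariant.
1. M lies on line VB with VM:MB = 4:(-3) ⇒ M = (-3, 0)
2. Z lies on line ME with MZ:ZE = 2:3 ⇒ Z = (-9/5, 2/5)
3. U lies on line EB with EU:UB = 3:1 ⇒ U = (0, 1/4)
4. W lies on line UB with UW:WB = 5:1 ⇒ W = (0, 1/24)
5. A is the centroid of triangle EZW ⇒ A = (-3/5, 173/360)
2·[WZA] = -23/40, 2·[MVZ] = 8/5
[WZA]:[MVZ] = -23/40:8/5 = -23/64

[WZA]:[MVZ] = -23/64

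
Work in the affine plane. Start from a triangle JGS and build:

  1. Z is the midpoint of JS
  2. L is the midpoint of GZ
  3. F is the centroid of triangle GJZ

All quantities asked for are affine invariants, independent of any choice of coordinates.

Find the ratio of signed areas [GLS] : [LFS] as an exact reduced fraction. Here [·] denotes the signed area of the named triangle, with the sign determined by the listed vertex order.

[GLS]:[LFS] = 3/2

Assign J = (0, 0), G = (1, 0), S = (0, 1) — the answer is frame-independent, so this choice is without loss of generality.
1. Z is the midpoint of JS ⇒ Z = (0, 1/2)
2. L is the midpoint of GZ ⇒ L = (1/2, 1/4)
3. F is the centroid of triangle GJZ ⇒ F = (1/3, 1/6)
2·[GLS] = -1/4, 2·[LFS] = -1/6
[GLS]:[LFS] = -1/4:-1/6 = 3/2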